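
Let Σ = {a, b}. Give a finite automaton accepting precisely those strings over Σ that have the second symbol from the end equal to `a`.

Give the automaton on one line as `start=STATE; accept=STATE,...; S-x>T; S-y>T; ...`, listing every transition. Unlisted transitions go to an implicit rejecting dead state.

start=q0; accept=q3,q4; q0-a>q1; q0-b>q2; q1-a>q3; q1-b>q4; q2-a>q5; q2-b>q6; q3-a>q3; q3-b>q4; q4-a>q5; q4-b>q6; q5-a>q3; q5-b>q4; q6-a>q5; q6-b>q6

A DFA must remember the last 2 symbols (since which symbol is second-to-last isn't known until the input ends). Use one state per possible window of the last ≤2 symbols; accept from those whose window starts with `a`.
A 7-state machine:
        a   b  
>  q0   q1  q2 
   q1   q3  q4 
   q2   q5  q6 
 * q3   q3  q4 
 * q4   q5  q6 
   q5   q3  q4 
   q6   q5  q6 
(> = start, * = accepting)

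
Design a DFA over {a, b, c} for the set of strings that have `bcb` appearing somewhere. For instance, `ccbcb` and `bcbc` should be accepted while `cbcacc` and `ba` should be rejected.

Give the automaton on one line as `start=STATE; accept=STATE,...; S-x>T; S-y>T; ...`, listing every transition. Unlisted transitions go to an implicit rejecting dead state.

start=s0; accept=s3; s0-a>s0; s0-b>s1; s0-c>s0; s1-a>s0; s1-b>s1; s1-c>s2; s2-a>s0; s2-b>s3; s2-c>s0; s3-a>s3; s3-b>s3; s3-c>s3

Track how much of `bcb` has been matched so far: state s0 is no progress, s3 is the absorbing accept state reached once `bcb` has occurred. Intermediate states record partial matches; on a mismatch, fall back to the longest reusable overlap.
4 states suffice.
        a   b   c  
>  s0   s0  s1  s0 
   s1   s0  s1  s2 
   s2   s0  s3  s0 
 * s3   s3  s3  s3 
(> = start, * = accepting)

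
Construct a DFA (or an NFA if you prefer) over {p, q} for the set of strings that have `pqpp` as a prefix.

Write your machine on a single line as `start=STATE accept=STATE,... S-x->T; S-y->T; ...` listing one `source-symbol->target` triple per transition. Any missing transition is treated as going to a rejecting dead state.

Check the first 4 symbols one by one: A through D record how many have matched `pqpp` so far; any wrong symbol goes to the dead state F. After all 4 match we enter the accepting sink E.
A 6-state machine:
       p  q 
>  A   B  F 
   B   F  C 
   C   D  F 
   D   E  F 
 * E   E  E 
   F   F  F 
(> = start, * = accepting)

start=A; accept=E; A-p->B; A-q->F; B-p->F; B-q->C; C-p->D; C-q->F; D-p->E; D-q->F; E-p->E; E-q->E; F-p->F; F-q->F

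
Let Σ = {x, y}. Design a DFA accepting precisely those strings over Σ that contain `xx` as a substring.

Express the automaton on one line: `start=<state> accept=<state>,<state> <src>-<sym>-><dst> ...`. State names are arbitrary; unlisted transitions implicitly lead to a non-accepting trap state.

start=A accept=C A-x->B A-y->A B-x->C B-y->A C-x->C C-y->C

Track how much of `xx` has been matched so far: state A is no progress, C is the absorbing accept state reached once `xx` has occurred. Intermediate states record partial matches; on a mismatch, fall back to the longest reusable overlap.
       x  y 
>  A   B  A 
   B   C  A 
 * C   C  C 
(> = start, * = accepting)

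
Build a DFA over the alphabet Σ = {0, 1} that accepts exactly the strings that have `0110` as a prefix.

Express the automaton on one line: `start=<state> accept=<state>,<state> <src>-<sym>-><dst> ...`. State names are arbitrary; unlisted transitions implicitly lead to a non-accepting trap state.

Walk along `0110` while the input agrees: from q0 take `0` to q1, and so on. Any deviation drops to the rejecting sink q5. Once q4 is reached the prefix is confirmed and every continuation is accepted.
        0   1  
>  q0   q1  q5 
   q1   q5  q2 
   q2   q5  q3 
   q3   q4  q5 
 * q4   q4  q4 
   q5   q5  q5 
(> = start, * = accepting)

start=q0 accept=q4 q0-0->q1 q0-1->q5 q1-0->q5 q1-1->q2 q2-0->q5 q2-1->q3 q3-0->q4 q3-1->q5 q4-0->q4 q4-1->q4 q5-0->q5 q5-1->q5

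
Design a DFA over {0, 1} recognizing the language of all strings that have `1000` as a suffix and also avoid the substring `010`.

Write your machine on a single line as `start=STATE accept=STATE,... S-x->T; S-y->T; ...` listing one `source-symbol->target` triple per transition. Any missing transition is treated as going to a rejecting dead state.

Handle the two conditions separately and then intersect. One (5 states) tracks how much of the suffix `1000` has currently been matched; the other (4 states) tracks partial matches of the forbidden pattern `010`. Each combined state is a pair, one component from each; accept when both components accept. After merging equivalent states the machine shrinks.
An 8-state machine:
        0   1  
>  s0   s1  s2 
   s1   s1  s3 
   s2   s4  s2 
   s3   s5  s2 
   s4   s6  s3 
   s5   s5  s5 
   s6   s7  s3 
 * s7   s1  s3 
(> = start, * = accepting)

start=s0; accept=s7; s0-0->s1; s0-1->s2; s1-0->s1; s1-1->s3; s2-0->s4; s2-1->s2; s3-0->s5; s3-1->s2; s4-0->s6; s4-1->s3; s5-0->s5; s5-1->s5; s6-0->s7; s6-1->s3; s7-0->s1; s7-1->s3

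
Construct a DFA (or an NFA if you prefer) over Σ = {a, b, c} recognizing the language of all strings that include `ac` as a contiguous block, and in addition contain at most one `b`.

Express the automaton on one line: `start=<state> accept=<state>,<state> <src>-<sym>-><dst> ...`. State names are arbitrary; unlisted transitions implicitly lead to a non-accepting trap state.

start=q0 accept=q3,q6 q0-a->q1 q0-b->q2 q0-c->q0 q1-a->q1 q1-b->q2 q1-c->q3 q2-a->q4 q2-b->q5 q2-c->q2 q3-a->q3 q3-b->q6 q3-c->q3 q4-a->q4 q4-b->q5 q4-c->q6 q5-a->q5 q5-b->q5 q5-c->q5 q6-a->q6 q6-b->q5 q6-c->q6

Run two small machines in parallel and take their product. One (3 states) tracks whether and how much of `ac` has been seen; the other (3 states) tracks the count of `b`s, saturating at 2. Each combined state is a pair, one component from each; accept when both components accept. Equivalent product states are then merged.
7 states suffice.
        a   b   c  
>  q0   q1  q2  q0 
   q1   q1  q2  q3 
   q2   q4  q5  q2 
 * q3   q3  q6  q3 
   q4   q4  q5  q6 
   q5   q5  q5  q5 
 * q6   q6  q5  q6 
(> = start, * = accepting)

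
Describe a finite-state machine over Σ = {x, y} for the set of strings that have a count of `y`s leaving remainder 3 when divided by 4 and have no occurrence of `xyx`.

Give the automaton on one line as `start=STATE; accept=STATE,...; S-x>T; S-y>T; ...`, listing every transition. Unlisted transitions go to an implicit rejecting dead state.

start=S0; accept=S9,S11,S12; S0-x>S1; S0-y>S2; S1-x>S1; S1-y>S3; S2-x>S4; S2-y>S5; S3-x>S6; S3-y>S5; S4-x>S4; S4-y>S7; S5-x>S8; S5-y>S9; S6-x>S6; S6-y>S10; S7-x>S10; S7-y>S9; S8-x>S8; S8-y>S11; S9-x>S12; S9-y>S0; S10-x>S10; S10-y>S13; S11-x>S13; S11-y>S0; S12-x>S12; S12-y>S14; S13-x>S13; S13-y>S15; S14-x>S15; S14-y>S2; S15-x>S15; S15-y>S6

Handle the two conditions separately and then intersect. One (4 states) tracks the count of `y`s modulo 4; the other (4 states) tracks partial matches of the forbidden pattern `xyx`. Each combined state is a pair, one component from each; accept when both components accept.
16 states suffice.
          x    y  
>  S0     S1   S2 
   S1     S1   S3 
   S2     S4   S5 
   S3     S6   S5 
   S4     S4   S7 
   S5     S8   S9 
   S6     S6  S10 
   S7    S10   S9 
   S8     S8  S11 
 * S9    S12   S0 
   S10   S10  S13 
 * S11   S13   S0 
 * S12   S12  S14 
   S13   S13  S15 
   S14   S15   S2 
   S15   S15   S6 
(> = start, * = accepting)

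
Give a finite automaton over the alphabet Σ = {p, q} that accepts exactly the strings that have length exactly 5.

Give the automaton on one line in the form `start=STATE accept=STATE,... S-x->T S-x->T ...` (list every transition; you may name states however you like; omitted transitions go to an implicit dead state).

Count input length up to 6: every symbol moves from A toward G, which means 'more than 5' and absorbs. Accept from {F}.
7 states suffice.
       p  q 
>  A   B  B 
   B   C  C 
   C   D  D 
   D   E  E 
   E   F  F 
 * F   G  G 
   G   G  G 
(> = start, * = accepting)

start=A accept=F A-p->B A-q->B B-p->C B-q->C C-p->D C-q->D D-p->E D-q->E E-p->F E-q->F F-p->G F-q->G G-p->G G-q->G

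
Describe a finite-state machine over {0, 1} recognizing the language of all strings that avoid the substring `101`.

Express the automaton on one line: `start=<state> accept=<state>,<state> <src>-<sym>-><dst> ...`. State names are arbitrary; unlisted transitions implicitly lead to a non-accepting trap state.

This is the complement of 'contains `101`'. Use the same substring-matching states — S0 through S3 holding how much of `101` has just been matched — but flip the accepting set: everything except the trap S3 accepts.
A 4-state machine:
        0   1  
>* S0   S0  S1 
 * S1   S2  S1 
 * S2   S0  S3 
   S3   S3  S3 
(> = start, * = accepting)

start=S0 accept=S0,S1,S2 S0-0->S0 S0-1->S1 S1-0->S2 S1-1->S1 S2-0->S0 S2-1->S3 S3-0->S3 S3-1->S3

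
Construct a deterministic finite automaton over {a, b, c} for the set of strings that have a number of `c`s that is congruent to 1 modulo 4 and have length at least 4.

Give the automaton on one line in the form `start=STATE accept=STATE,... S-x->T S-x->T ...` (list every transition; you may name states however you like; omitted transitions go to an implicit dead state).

Run two small machines in parallel and take their product. The first has 4 states tracking the count of `c`s modulo 4; the second has 6 states tracking the input length, saturating at 5. A product state is a pair (one from each), accepting exactly when both do. Minimizing collapses redundant product states.
        a   b   c  
>  q0   q1  q1  q2 
   q1   q3  q3  q4 
   q2   q4  q4  q5 
   q3   q6  q6  q7 
   q4   q7  q7  q5 
   q5   q5  q5  q8 
   q6   q6  q6  q9 
   q7   q9  q9  q5 
   q8   q8  q8  q6 
 * q9   q9  q9  q5 
(> = start, * = accepting)

start=q0 accept=q9 q0-a->q1 q0-b->q1 q0-c->q2 q1-a->q3 q1-b->q3 q1-c->q4 q2-a->q4 q2-b->q4 q2-c->q5 q3-a->q6 q3-b->q6 q3-c->q7 q4-a->q7 q4-b->q7 q4-c->q5 q5-a->q5 q5-b->q5 q5-c->q8 q6-a->q6 q6-b->q6 q6-c->q9 q7-a->q9 q7-b->q9 q7-c->q5 q8-a->q8 q8-b->q8 q8-c->q6 q9-a->q9 q9-b->q9 q9-c->q5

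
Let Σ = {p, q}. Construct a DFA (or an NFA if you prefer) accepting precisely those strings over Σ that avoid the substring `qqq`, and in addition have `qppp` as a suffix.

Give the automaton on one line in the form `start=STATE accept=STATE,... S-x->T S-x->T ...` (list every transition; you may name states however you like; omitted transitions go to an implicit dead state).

Handle the two conditions separately and then intersect. The first has 4 states tracking partial matches of the forbidden pattern `qqq`; the second has 5 states tracking how much of the suffix `qppp` has currently been matched. A product state is a pair (one from each), accepting exactly when both do. Minimizing collapses redundant product states.
        p   q  
>  S0   S0  S1 
   S1   S2  S3 
   S2   S4  S1 
   S3   S2  S5 
   S4   S6  S1 
   S5   S5  S5 
 * S6   S0  S1 
(> = start, * = accepting)

start=S0 accept=S6 S0-p->S0 S0-q->S1 S1-p->S2 S1-q->S3 S2-p->S4 S2-q->S1 S3-p->S2 S3-q->S5 S4-p->S6 S4-q->S1 S5-p->S5 S5-q->S5 S6-p->S0 S6-q->S1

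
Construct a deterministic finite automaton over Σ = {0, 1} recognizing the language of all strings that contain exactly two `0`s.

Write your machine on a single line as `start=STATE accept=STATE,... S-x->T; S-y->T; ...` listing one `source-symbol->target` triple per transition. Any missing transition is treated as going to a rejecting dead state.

Only the number of `0`s matters, and only up to 3. Make a chain A → B → C → D advanced by each `0` (with D absorbing); every other symbol self-loops. The accepting set is {C}.
4 states suffice.
       0  1 
>  A   B  A 
   B   C  B 
 * C   D  C 
   D   D  D 
(> = start, * = accepting)

start=A; accept=C; A-0->B; A-1->A; B-0->C; B-1->B; C-0->D; C-1->C; D-0->D; D-1->D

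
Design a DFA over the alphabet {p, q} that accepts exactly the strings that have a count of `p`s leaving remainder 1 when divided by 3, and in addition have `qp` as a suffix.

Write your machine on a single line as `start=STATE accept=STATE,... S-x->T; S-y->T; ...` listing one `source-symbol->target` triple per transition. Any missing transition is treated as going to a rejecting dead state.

Handle the two conditions separately and then intersect. One (3 states) tracks the count of `p`s modulo 3; the other (3 states) tracks how much of the suffix `qp` has currently been matched. Each combined state is a pair, one component from each; accept when both components accept.
        p   q  
>  s0   s1  s2 
   s1   s3  s4 
   s2   s5  s2 
   s3   s0  s6 
   s4   s7  s4 
 * s5   s3  s4 
   s6   s8  s6 
   s7   s0  s6 
   s8   s1  s2 
(> = start, * = accepting)

start=s0; accept=s5; s0-p->s1; s0-q->s2; s1-p->s3; s1-q->s4; s2-p->s5; s2-q->s2; s3-p->s0; s3-q->s6; s4-p->s7; s4-q->s4; s5-p->s3; s5-q->s4; s6-p->s8; s6-q->s6; s7-p->s0; s7-q->s6; s8-p->s1; s8-q->s2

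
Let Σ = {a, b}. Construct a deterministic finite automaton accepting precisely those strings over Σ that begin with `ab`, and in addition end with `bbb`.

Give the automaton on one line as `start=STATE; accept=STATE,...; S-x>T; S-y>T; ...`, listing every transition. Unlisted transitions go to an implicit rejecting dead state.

start=q0; accept=q9; q0-a>q1; q0-b>q2; q1-a>q3; q1-b>q4; q2-a>q3; q2-b>q5; q3-a>q3; q3-b>q2; q4-a>q6; q4-b>q7; q5-a>q3; q5-b>q8; q6-a>q6; q6-b>q4; q7-a>q6; q7-b>q9; q8-a>q3; q8-b>q8; q9-a>q6; q9-b>q9

Handle the two conditions separately and then intersect. One (4 states) tracks whether the input so far still matches the prefix `ab`; the other (4 states) tracks how much of the suffix `bbb` has currently been matched. Each combined state is a pair, one component from each; accept when both components accept.
        a   b  
>  q0   q1  q2 
   q1   q3  q4 
   q2   q3  q5 
   q3   q3  q2 
   q4   q6  q7 
   q5   q3  q8 
   q6   q6  q4 
   q7   q6  q9 
   q8   q3  q8 
 * q9   q6  q9 
(> = start, * = accepting)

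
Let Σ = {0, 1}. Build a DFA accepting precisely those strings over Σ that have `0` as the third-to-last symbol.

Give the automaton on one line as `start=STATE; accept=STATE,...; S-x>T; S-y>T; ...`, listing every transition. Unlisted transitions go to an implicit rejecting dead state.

start=s0; accept=s7,s8,s9,s10; s0-0>s1; s0-1>s2; s1-0>s3; s1-1>s4; s2-0>s5; s2-1>s6; s3-0>s7; s3-1>s8; s4-0>s9; s4-1>s10; s5-0>s11; s5-1>s12; s6-0>s13; s6-1>s14; s7-0>s7; s7-1>s8; s8-0>s9; s8-1>s10; s9-0>s11; s9-1>s12; s10-0>s13; s10-1>s14; s11-0>s7; s11-1>s8; s12-0>s9; s12-1>s10; s13-0>s11; s13-1>s12; s14-0>s13; s14-1>s14

Because acceptance depends on a position counted from the end, the machine has to buffer the most recent 3 symbols. Make each state the string of the last up-to-3 symbols read; on input `x` shift the window left and append `x`. Accept when the buffered window has length 3 and begins with `0`.
          0    1  
>  s0     s1   s2 
   s1     s3   s4 
   s2     s5   s6 
   s3     s7   s8 
   s4     s9  s10 
   s5    s11  s12 
   s6    s13  s14 
 * s7     s7   s8 
 * s8     s9  s10 
 * s9    s11  s12 
 * s10   s13  s14 
   s11    s7   s8 
   s12    s9  s10 
   s13   s11  s12 
   s14   s13  s14 
(> = start, * = accepting)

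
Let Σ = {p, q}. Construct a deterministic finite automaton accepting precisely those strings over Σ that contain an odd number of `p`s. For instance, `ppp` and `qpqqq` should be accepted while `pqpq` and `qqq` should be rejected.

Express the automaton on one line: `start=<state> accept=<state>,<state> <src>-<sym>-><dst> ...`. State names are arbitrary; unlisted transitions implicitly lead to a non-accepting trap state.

start=A accept=B A-p->B A-q->A B-p->A B-q->B

The only thing that matters is how many `p`s have appeared, reduced mod 2. Use one state per residue: A for 0, …, B for 1. Reading `p` moves to the next residue; anything else stays put. B is accepting.
A 2-state machine:
       p  q 
>  A   B  A 
 * B   A  B 
(> = start, * = accepting)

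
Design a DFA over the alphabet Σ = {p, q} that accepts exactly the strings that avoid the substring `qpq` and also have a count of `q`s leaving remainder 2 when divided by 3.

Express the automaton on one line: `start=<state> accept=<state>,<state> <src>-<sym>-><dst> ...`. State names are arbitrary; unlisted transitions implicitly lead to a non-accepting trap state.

start=s0 accept=s3,s6,s8 s0-p->s0 s0-q->s1 s1-p->s2 s1-q->s3 s2-p->s4 s2-q->s5 s3-p->s6 s3-q->s7 s4-p->s4 s4-q->s3 s5-p->s5 s5-q->s5 s6-p->s8 s6-q->s5 s7-p->s9 s7-q->s1 s8-p->s8 s8-q->s7 s9-p->s0 s9-q->s5

Run two small machines in parallel and take their product. One (4 states) tracks partial matches of the forbidden pattern `qpq`; the other (3 states) tracks the count of `q`s modulo 3. Each combined state is a pair, one component from each; accept when both components accept. Minimizing collapses redundant product states.
10 states suffice.
        p   q  
>  s0   s0  s1 
   s1   s2  s3 
   s2   s4  s5 
 * s3   s6  s7 
   s4   s4  s3 
   s5   s5  s5 
 * s6   s8  s5 
   s7   s9  s1 
 * s8   s8  s7 
   s9   s0  s5 
(> = start, * = accepting)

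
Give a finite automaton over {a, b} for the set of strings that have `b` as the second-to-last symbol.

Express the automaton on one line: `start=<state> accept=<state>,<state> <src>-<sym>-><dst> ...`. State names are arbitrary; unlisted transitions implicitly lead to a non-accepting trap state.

Because acceptance depends on a position counted from the end, the machine has to buffer the most recent 2 symbols. Make each state the string of the last up-to-2 symbols read; on input `x` shift the window left and append `x`. Accept when the buffered window has length 2 and begins with `b`.
        a   b  
>  q0   q1  q2 
   q1   q3  q4 
   q2   q5  q6 
   q3   q3  q4 
   q4   q5  q6 
 * q5   q3  q4 
 * q6   q5  q6 
(> = start, * = accepting)

start=q0 accept=q5,q6 q0-a->q1 q0-b->q2 q1-a->q3 q1-b->q4 q2-a->q5 q2-b->q6 q3-a->q3 q3-b->q4 q4-a->q5 q4-b->q6 q5-a->q3 q5-b->q4 q6-a->q5 q6-b->q6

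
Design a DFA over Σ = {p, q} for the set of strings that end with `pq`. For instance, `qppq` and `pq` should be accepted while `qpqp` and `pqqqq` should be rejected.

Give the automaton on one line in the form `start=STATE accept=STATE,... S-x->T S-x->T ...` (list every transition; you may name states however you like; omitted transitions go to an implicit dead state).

start=A accept=C A-p->B A-q->A B-p->B B-q->C C-p->B C-q->A

Let each state record the length of the longest suffix of the input read so far that is also a prefix of `pq`. B means the last symbol is `p`; C means the last 2 symbols are `pq`. Accept only at C, where the string currently ends in `pq`.
With 3 states:
       p  q 
>  A   B  A 
   B   B  C 
 * C   B  A 
(> = start, * = accepting)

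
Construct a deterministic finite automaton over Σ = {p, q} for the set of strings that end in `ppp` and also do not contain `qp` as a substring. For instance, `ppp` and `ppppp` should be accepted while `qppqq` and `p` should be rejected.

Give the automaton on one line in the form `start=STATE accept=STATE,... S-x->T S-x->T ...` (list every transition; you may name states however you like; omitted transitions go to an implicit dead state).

start=A accept=E A-p->B A-q->C B-p->D B-q->C C-p->C C-q->C D-p->E D-q->C E-p->E E-q->C

Build one automaton per condition and run them in lockstep. One (4 states) tracks how much of the suffix `ppp` has currently been matched; the other (3 states) tracks partial matches of the forbidden pattern `qp`. Each combined state is a pair, one component from each; accept when both components accept. After merging equivalent states the machine shrinks.
       p  q 
>  A   B  C 
   B   D  C 
   C   C  C 
   D   E  C 
 * E   E  C 
(> = start, * = accepting)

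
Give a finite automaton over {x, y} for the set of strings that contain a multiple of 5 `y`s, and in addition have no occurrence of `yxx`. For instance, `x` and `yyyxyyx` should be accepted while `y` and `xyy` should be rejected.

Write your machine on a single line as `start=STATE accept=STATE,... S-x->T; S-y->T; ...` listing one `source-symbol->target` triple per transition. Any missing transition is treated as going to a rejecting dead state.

start=q0; accept=q0,q10,q11; q0-x->q0; q0-y->q1; q1-x->q2; q1-y->q3; q2-x->q4; q2-y->q3; q3-x->q5; q3-y->q6; q4-x->q4; q4-y->q4; q5-x->q4; q5-y->q6; q6-x->q7; q6-y->q8; q7-x->q4; q7-y->q8; q8-x->q9; q8-y->q10; q9-x->q4; q9-y->q10; q10-x->q11; q10-y->q1; q11-x->q4; q11-y->q1

Run two small machines in parallel and take their product. The first has 5 states tracking the count of `y`s modulo 5; the second has 4 states tracking partial matches of the forbidden pattern `yxx`. A product state is a pair (one from each), accepting exactly when both do. Equivalent product states are then merged.
A 12-state machine:
          x    y  
>* q0     q0   q1 
   q1     q2   q3 
   q2     q4   q3 
   q3     q5   q6 
   q4     q4   q4 
   q5     q4   q6 
   q6     q7   q8 
   q7     q4   q8 
   q8     q9  q10 
   q9     q4  q10 
 * q10   q11   q1 
 * q11    q4   q1 
(> = start, * = accepting)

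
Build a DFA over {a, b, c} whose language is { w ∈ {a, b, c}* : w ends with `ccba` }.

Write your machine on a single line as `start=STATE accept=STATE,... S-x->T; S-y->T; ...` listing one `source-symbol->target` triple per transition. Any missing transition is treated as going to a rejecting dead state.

Remember how much of `ccba` the current input suffix matches. State S0 means no match yet; S1 means the last symbol is `c`; S2 means the last 2 symbols are `cc`; S3 means the last 3 symbols are `ccb`; S4 means the last 4 symbols are `ccba`. Only S4 accepts. On a mismatch, fall back to the longest proper suffix that is still a prefix of `ccba`.
A 5-state machine:
        a   b   c  
>  S0   S0  S0  S1 
   S1   S0  S0  S2 
   S2   S0  S3  S2 
   S3   S4  S0  S1 
 * S4   S0  S0  S1 
(> = start, * = accepting)

start=S0; accept=S4; S0-a->S0; S0-b->S0; S0-c->S1; S1-a->S0; S1-b->S0; S1-c->S2; S2-a->S0; S2-b->S3; S2-c->S2; S3-a->S4; S3-b->S0; S3-c->S1; S4-a->S0; S4-b->S0; S4-c->S1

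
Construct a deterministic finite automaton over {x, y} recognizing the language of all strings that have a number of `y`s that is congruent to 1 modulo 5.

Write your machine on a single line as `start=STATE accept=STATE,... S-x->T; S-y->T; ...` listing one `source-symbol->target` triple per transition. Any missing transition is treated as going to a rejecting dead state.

start=A; accept=B; A-x->A; A-y->B; B-x->B; B-y->C; C-x->C; C-y->D; D-x->D; D-y->E; E-x->E; E-y->A

The only thing that matters is how many `y`s have appeared, reduced mod 5. Use one state per residue: A for 0, …, E for 4. Reading `y` moves to the next residue; anything else stays put. B is accepting.
5 states suffice.
       x  y 
>  A   A  B 
 * B   B  C 
   C   C  D 
   D   D  E 
   E   E  A 
(> = start, * = accepting)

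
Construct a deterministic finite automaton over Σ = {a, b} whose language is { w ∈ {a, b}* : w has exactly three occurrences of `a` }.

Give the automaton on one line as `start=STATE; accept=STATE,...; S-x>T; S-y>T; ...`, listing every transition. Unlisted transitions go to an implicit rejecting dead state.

start=s0; accept=s3; s0-a>s1; s0-b>s0; s1-a>s2; s1-b>s1; s2-a>s3; s2-b>s2; s3-a>s4; s3-b>s3; s4-a>s4; s4-b>s4

Only the number of `a`s matters, and only up to 4. Make a chain s0 → s1 → s2 → s3 → s4 advanced by each `a` (with s4 absorbing); every other symbol self-loops. The accepting set is {s3}.
A 5-state machine:
        a   b  
>  s0   s1  s0 
   s1   s2  s1 
   s2   s3  s2 
 * s3   s4  s3 
   s4   s4  s4 
(> = start, * = accepting)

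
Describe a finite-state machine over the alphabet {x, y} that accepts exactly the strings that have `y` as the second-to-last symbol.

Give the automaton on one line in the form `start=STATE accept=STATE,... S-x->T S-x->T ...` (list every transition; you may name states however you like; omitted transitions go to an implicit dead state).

A DFA must remember the last 2 symbols (since which symbol is second-to-last isn't known until the input ends). Use one state per possible window of the last ≤2 symbols; accept from those whose window starts with `y`.
A 7-state machine:
        x   y  
>  q0   q1  q2 
   q1   q3  q4 
   q2   q5  q6 
   q3   q3  q4 
   q4   q5  q6 
 * q5   q3  q4 
 * q6   q5  q6 
(> = start, * = accepting)

start=q0 accept=q5,q6 q0-x->q1 q0-y->q2 q1-x->q3 q1-y->q4 q2-x->q5 q2-y->q6 q3-x->q3 q3-y->q4 q4-x->q5 q4-y->q6 q5-x->q3 q5-y->q4 q6-x->q5 q6-y->q6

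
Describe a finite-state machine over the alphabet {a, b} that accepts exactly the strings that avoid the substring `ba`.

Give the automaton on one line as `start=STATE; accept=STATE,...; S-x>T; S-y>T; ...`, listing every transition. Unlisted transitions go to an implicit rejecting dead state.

This is the complement of 'contains `ba`'. Use the same substring-matching states — q0 through q2 holding how much of `ba` has just been matched — but flip the accepting set: everything except the trap q2 accepts.
With 3 states:
        a   b  
>* q0   q0  q1 
 * q1   q2  q1 
   q2   q2  q2 
(> = start, * = accepting)

start=q0; accept=q0,q1; q0-a>q0; q0-b>q1; q1-a>q2; q1-b>q1; q2-a>q2; q2-b>q2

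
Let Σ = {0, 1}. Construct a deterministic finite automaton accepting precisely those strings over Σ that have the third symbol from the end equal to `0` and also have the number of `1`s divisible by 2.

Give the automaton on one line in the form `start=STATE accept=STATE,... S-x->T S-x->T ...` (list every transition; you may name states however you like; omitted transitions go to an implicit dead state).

Build one automaton per condition and run them in lockstep. The first has 15 states tracking the last 3 symbols read; the second has 2 states tracking the count of `1`s modulo 2. A product state is a pair (one from each), accepting exactly when both do. Minimizing collapses redundant product states.
A 12-state machine:
       0  1 
>  A   B  C 
   B   D  E 
   C   F  A 
   D   G  E 
   E   F  H 
   F   I  J 
 * G   G  E 
 * H   B  C 
   I   I  K 
   J   L  C 
 * K   L  C 
 * L   D  E 
(> = start, * = accepting)

start=A accept=G,H,K,L A-0->B A-1->C B-0->D B-1->E C-0->F C-1->A D-0->G D-1->E E-0->F E-1->H F-0->I F-1->J G-0->G G-1->E H-0->B H-1->C I-0->I I-1->K J-0->L J-1->C K-0->L K-1->C L-0->D L-1->E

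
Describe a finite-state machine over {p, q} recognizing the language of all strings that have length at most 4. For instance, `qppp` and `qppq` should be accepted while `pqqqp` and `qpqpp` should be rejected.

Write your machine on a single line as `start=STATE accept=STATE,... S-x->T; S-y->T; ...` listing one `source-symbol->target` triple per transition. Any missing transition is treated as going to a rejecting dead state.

start=S0; accept=S0,S1,S2,S3,S4; S0-p->S1; S0-q->S1; S1-p->S2; S1-q->S2; S2-p->S3; S2-q->S3; S3-p->S4; S3-q->S4; S4-p->S5; S4-q->S5; S5-p->S5; S5-q->S5

We only need to distinguish lengths 0, 1, …, 4, and '>4'. Chain S0 → S1 → S2 → S3 → S4 → S5 on every symbol, with S5 looping. Accepting states: {S0, S1, S2, S3, S4}.
A 6-state machine:
        p   q  
>* S0   S1  S1 
 * S1   S2  S2 
 * S2   S3  S3 
 * S3   S4  S4 
 * S4   S5  S5 
   S5   S5  S5 
(> = start, * = accepting)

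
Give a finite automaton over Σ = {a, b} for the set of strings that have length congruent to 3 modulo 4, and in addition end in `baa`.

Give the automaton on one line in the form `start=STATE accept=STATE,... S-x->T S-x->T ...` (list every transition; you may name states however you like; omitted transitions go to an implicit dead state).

start=S0 accept=S6 S0-a->S1 S0-b->S2 S1-a->S3 S1-b->S3 S2-a->S4 S2-b->S3 S3-a->S5 S3-b->S5 S4-a->S6 S4-b->S5 S5-a->S0 S5-b->S0 S6-a->S0 S6-b->S0

Build one automaton per condition and run them in lockstep. The first has 4 states tracking the input length modulo 4; the second has 4 states tracking how much of the suffix `baa` has currently been matched. A product state is a pair (one from each), accepting exactly when both do. Minimizing collapses redundant product states.
With 7 states:
        a   b  
>  S0   S1  S2 
   S1   S3  S3 
   S2   S4  S3 
   S3   S5  S5 
   S4   S6  S5 
   S5   S0  S0 
 * S6   S0  S0 
(> = start, * = accepting)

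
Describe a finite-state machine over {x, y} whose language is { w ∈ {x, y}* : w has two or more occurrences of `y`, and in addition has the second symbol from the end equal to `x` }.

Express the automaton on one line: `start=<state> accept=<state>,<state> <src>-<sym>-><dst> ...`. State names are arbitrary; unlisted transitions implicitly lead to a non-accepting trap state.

start=A accept=E,G A-x->A A-y->B B-x->C B-y->D C-x->C C-y->E D-x->F D-y->D E-x->F E-y->D F-x->G F-y->E G-x->G G-y->E

Run two small machines in parallel and take their product. One (4 states) tracks the count of `y`s, saturating at 3; the other (7 states) tracks the last 2 symbols read. Each combined state is a pair, one component from each; accept when both components accept. Equivalent product states are then merged.
A 7-state machine:
       x  y 
>  A   A  B 
   B   C  D 
   C   C  E 
   D   F  D 
 * E   F  D 
   F   G  E 
 * G   G  E 
(> = start, * = accepting)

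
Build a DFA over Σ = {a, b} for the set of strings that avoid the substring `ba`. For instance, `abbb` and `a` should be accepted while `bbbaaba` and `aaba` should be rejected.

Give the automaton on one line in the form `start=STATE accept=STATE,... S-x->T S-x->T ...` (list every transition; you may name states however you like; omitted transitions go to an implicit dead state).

This is the complement of 'contains `ba`'. Use the same substring-matching states — s0 through s2 holding how much of `ba` has just been matched — but flip the accepting set: everything except the trap s2 accepts.
3 states suffice.
        a   b  
>* s0   s0  s1 
 * s1   s2  s1 
   s2   s2  s2 
(> = start, * = accepting)

start=s0 accept=s0,s1 s0-a->s0 s0-b->s1 s1-a->s2 s1-b->s1 s2-a->s2 s2-b->s2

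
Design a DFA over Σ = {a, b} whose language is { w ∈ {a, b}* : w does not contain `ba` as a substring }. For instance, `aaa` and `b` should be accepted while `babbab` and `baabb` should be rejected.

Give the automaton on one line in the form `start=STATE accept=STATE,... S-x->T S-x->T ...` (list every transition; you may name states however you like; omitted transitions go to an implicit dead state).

This is the complement of 'contains `ba`'. Use the same substring-matching states — q0 through q2 holding how much of `ba` has just been matched — but flip the accepting set: everything except the trap q2 accepts.
With 3 states:
        a   b  
>* q0   q0  q1 
 * q1   q2  q1 
   q2   q2  q2 
(> = start, * = accepting)

start=q0 accept=q0,q1 q0-a->q0 q0-b->q1 q1-a->q2 q1-b->q1 q2-a->q2 q2-b->q2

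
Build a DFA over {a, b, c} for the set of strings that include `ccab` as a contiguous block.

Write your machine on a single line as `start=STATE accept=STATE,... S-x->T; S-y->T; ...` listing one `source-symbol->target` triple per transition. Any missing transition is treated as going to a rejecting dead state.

Track how much of `ccab` has been matched so far: state S0 is no progress, S4 is the absorbing accept state reached once `ccab` has occurred. Intermediate states record partial matches; on a mismatch, fall back to the longest reusable overlap.
5 states suffice.
        a   b   c  
>  S0   S0  S0  S1 
   S1   S0  S0  S2 
   S2   S3  S0  S2 
   S3   S0  S4  S1 
 * S4   S4  S4  S4 
(> = start, * = accepting)

start=S0; accept=S4; S0-a->S0; S0-b->S0; S0-c->S1; S1-a->S0; S1-b->S0; S1-c->S2; S2-a->S3; S2-b->S0; S2-c->S2; S3-a->S0; S3-b->S4; S3-c->S1; S4-a->S4; S4-b->S4; S4-c->S4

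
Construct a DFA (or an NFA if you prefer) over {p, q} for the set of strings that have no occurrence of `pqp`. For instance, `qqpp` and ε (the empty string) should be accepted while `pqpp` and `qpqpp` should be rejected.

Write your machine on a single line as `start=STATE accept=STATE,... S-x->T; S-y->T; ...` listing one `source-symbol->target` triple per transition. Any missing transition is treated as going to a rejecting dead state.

Track partial matches of the forbidden pattern `pqp`. State D is a dead state reached once `pqp` has occurred; every other state accepts. A means no part of `pqp` is currently matched.
A 4-state machine:
       p  q 
>* A   B  A 
 * B   B  C 
 * C   D  A 
   D   D  D 
(> = start, * = accepting)

start=A; accept=A,B,C; A-p->B; A-q->A; B-p->B; B-q->C; C-p->D; C-q->A; D-p->D; D-q->D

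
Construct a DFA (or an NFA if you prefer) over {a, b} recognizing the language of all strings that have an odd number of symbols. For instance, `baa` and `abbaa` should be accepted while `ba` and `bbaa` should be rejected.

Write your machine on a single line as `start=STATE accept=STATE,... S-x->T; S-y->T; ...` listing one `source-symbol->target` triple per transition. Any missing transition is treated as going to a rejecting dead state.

start=S0; accept=S1; S0-a->S1; S0-b->S1; S1-a->S0; S1-b->S0

Count input length modulo 2: every symbol advances one step around the cycle S0 → S1 → S0. Accept at S1.
2 states suffice.
        a   b  
>  S0   S1  S1 
 * S1   S0  S0 
(> = start, * = accepting)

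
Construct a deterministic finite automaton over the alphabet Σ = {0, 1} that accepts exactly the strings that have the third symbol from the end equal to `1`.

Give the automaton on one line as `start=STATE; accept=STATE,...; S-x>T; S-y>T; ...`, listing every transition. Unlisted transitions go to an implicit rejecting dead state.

start=q0; accept=q11,q12,q13,q14; q0-0>q1; q0-1>q2; q1-0>q3; q1-1>q4; q2-0>q5; q2-1>q6; q3-0>q7; q3-1>q8; q4-0>q9; q4-1>q10; q5-0>q11; q5-1>q12; q6-0>q13; q6-1>q14; q7-0>q7; q7-1>q8; q8-0>q9; q8-1>q10; q9-0>q11; q9-1>q12; q10-0>q13; q10-1>q14; q11-0>q7; q11-1>q8; q12-0>q9; q12-1>q10; q13-0>q11; q13-1>q12; q14-0>q13; q14-1>q14

A DFA must remember the last 3 symbols (since which symbol is third-to-last isn't known until the input ends). Use one state per possible window of the last ≤3 symbols; accept from those whose window starts with `1`.
15 states suffice.
          0    1  
>  q0     q1   q2 
   q1     q3   q4 
   q2     q5   q6 
   q3     q7   q8 
   q4     q9  q10 
   q5    q11  q12 
   q6    q13  q14 
   q7     q7   q8 
   q8     q9  q10 
   q9    q11  q12 
   q10   q13  q14 
 * q11    q7   q8 
 * q12    q9  q10 
 * q13   q11  q12 
 * q14   q13  q14 
(> = start, * = accepting)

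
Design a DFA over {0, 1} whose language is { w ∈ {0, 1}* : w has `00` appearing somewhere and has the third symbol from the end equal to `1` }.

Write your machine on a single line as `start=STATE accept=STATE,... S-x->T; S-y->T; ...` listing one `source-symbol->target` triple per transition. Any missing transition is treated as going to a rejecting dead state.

start=A; accept=G,J,K,L; A-0->B; A-1->C; B-0->D; B-1->C; C-0->E; C-1->C; D-0->D; D-1->F; E-0->G; E-1->C; F-0->H; F-1->I; G-0->D; G-1->F; H-0->G; H-1->J; I-0->K; I-1->L; J-0->H; J-1->I; K-0->G; K-1->J; L-0->K; L-1->L

Handle the two conditions separately and then intersect. The first has 3 states tracking whether and how much of `00` has been seen; the second has 15 states tracking the last 3 symbols read. A product state is a pair (one from each), accepting exactly when both do. Equivalent product states are then merged.
       0  1 
>  A   B  C 
   B   D  C 
   C   E  C 
   D   D  F 
   E   G  C 
   F   H  I 
 * G   D  F 
   H   G  J 
   I   K  L 
 * J   H  I 
 * K   G  J 
 * L   K  L 
(> = start, * = accepting)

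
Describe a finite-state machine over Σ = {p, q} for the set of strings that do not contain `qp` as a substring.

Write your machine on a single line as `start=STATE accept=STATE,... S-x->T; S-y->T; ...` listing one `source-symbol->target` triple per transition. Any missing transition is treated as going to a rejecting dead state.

This is the complement of 'contains `qp`'. Use the same substring-matching states — S0 through S2 holding how much of `qp` has just been matched — but flip the accepting set: everything except the trap S2 accepts.
A 3-state machine:
        p   q  
>* S0   S0  S1 
 * S1   S2  S1 
   S2   S2  S2 
(> = start, * = accepting)

start=S0; accept=S0,S1; S0-p->S0; S0-q->S1; S1-p->S2; S1-q->S1; S2-p->S2; S2-q->S2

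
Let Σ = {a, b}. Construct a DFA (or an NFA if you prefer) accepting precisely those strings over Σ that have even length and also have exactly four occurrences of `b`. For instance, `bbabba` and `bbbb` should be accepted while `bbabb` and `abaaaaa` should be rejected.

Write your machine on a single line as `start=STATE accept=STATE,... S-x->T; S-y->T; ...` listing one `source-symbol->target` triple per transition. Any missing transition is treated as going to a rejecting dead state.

Run two small machines in parallel and take their product. The first has 2 states tracking the input length modulo 2; the second has 6 states tracking the count of `b`s, saturating at 5. A product state is a pair (one from each), accepting exactly when both do.
          a    b  
>  S0     S1   S2 
   S1     S0   S3 
   S2     S3   S4 
   S3     S2   S5 
   S4     S5   S6 
   S5     S4   S7 
   S6     S7   S8 
   S7     S6   S9 
 * S8     S9  S10 
   S9     S8  S11 
   S10   S11  S11 
   S11   S10  S10 
(> = start, * = accepting)

start=S0; accept=S8; S0-a->S1; S0-b->S2; S1-a->S0; S1-b->S3; S2-a->S3; S2-b->S4; S3-a->S2; S3-b->S5; S4-a->S5; S4-b->S6; S5-a->S4; S5-b->S7; S6-a->S7; S6-b->S8; S7-a->S6; S7-b->S9; S8-a->S9; S8-b->S10; S9-a->S8; S9-b->S11; S10-a->S11; S10-b->S11; S11-a->S10; S11-b->S10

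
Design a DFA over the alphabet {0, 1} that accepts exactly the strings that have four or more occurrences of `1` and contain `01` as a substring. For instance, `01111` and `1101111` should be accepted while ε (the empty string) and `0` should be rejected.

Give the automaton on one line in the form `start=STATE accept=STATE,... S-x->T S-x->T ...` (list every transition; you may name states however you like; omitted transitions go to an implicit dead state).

start=q0 accept=q12,q15 q0-0->q1 q0-1->q2 q1-0->q1 q1-1->q3 q2-0->q4 q2-1->q5 q3-0->q3 q3-1->q6 q4-0->q4 q4-1->q6 q5-0->q7 q5-1->q8 q6-0->q6 q6-1->q9 q7-0->q7 q7-1->q9 q8-0->q10 q8-1->q11 q9-0->q9 q9-1->q12 q10-0->q10 q10-1->q12 q11-0->q13 q11-1->q14 q12-0->q12 q12-1->q15 q13-0->q13 q13-1->q15 q14-0->q16 q14-1->q14 q15-0->q15 q15-1->q15 q16-0->q16 q16-1->q15

Run two small machines in parallel and take their product. The first has 6 states tracking the count of `1`s, saturating at 5; the second has 3 states tracking whether and how much of `01` has been seen. A product state is a pair (one from each), accepting exactly when both do.
          0    1  
>  q0     q1   q2 
   q1     q1   q3 
   q2     q4   q5 
   q3     q3   q6 
   q4     q4   q6 
   q5     q7   q8 
   q6     q6   q9 
   q7     q7   q9 
   q8    q10  q11 
   q9     q9  q12 
   q10   q10  q12 
   q11   q13  q14 
 * q12   q12  q15 
   q13   q13  q15 
   q14   q16  q14 
 * q15   q15  q15 
   q16   q16  q15 
(> = start, * = accepting)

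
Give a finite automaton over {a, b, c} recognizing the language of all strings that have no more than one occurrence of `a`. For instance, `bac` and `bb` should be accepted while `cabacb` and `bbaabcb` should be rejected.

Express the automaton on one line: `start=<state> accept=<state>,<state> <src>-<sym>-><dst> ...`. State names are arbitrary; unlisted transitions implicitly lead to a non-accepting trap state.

start=q0 accept=q0,q1 q0-a->q1 q0-b->q0 q0-c->q0 q1-a->q2 q1-b->q1 q1-c->q1 q2-a->q2 q2-b->q2 q2-c->q2

Only the number of `a`s matters, and only up to 2. Make a chain q0 → q1 → q2 advanced by each `a` (with q2 absorbing); every other symbol self-loops. The accepting set is {q0, q1}.
        a   b   c  
>* q0   q1  q0  q0 
 * q1   q2  q1  q1 
   q2   q2  q2  q2 
(> = start, * = accepting)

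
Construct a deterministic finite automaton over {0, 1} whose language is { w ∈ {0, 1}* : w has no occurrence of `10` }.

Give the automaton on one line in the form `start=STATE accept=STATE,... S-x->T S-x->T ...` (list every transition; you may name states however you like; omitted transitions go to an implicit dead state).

This is the complement of 'contains `10`'. Use the same substring-matching states — q0 through q2 holding how much of `10` has just been matched — but flip the accepting set: everything except the trap q2 accepts.
        0   1  
>* q0   q0  q1 
 * q1   q2  q1 
   q2   q2  q2 
(> = start, * = accepting)

start=q0 accept=q0,q1 q0-0->q0 q0-1->q1 q1-0->q2 q1-1->q1 q2-0->q2 q2-1->q2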